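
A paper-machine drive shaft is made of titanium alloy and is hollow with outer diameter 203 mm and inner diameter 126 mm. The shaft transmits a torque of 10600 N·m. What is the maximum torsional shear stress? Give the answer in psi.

1100 psi

J = π(d_o⁴ − d_i⁴)/32 = π(0.203⁴ − 0.126⁴)/32 = 1.420×10^-4 m⁴.
τ_max = T·r/J = 10600 × 0.102 / 1.420×10^-4 = 7.578×10^6 Pa.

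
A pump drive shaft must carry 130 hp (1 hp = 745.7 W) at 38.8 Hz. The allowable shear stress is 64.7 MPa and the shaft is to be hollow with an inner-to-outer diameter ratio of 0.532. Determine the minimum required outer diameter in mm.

32.4 mm

ω = 2π·38.8 = 243.8 rad/s, so T = P/ω = 130×745.7 / 243.8 = 397.6 N·m.
For a hollow shaft with d_i/d_o = 0.532: τ_max = 16T/(π d_o³ (1−k⁴)), so d_o = [16T/(π τ_allow (1−k⁴))]^(1/3) = [16·397.6/(π·6.47×10^7·0.9199)]^(1/3) = 0.03240 m.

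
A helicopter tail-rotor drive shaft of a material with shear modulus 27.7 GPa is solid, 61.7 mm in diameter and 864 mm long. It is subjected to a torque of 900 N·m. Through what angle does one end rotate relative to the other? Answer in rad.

J = πd⁴/32 = π(0.0617)⁴/32 = 1.423×10^-6 m⁴.
θ = T·L/(G·J) = 900.0 × 0.864 / (27.7×10⁹ × 1.423×10^-6) = 0.01973 rad.

0.0197 rad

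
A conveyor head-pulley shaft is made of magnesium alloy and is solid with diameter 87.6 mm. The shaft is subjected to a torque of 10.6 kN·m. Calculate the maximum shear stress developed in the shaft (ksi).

J = πd⁴/32 = π(0.0876)⁴/32 = 5.781×10^-6 m⁴.
τ_max = T·r/J = 10600 × 0.0438 / 5.781×10^-6 = 8.031×10^7 Pa.

11.6 ksi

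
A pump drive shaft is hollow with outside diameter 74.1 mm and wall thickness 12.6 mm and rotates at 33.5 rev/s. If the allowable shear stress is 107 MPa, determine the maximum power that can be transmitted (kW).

1460 kW

J = π(d_o⁴ − d_i⁴)/32 = π(0.0741⁴ − 0.0489⁴)/32 = 2.399×10^-6 m⁴.
T_max = τ_allow·J/r = 1.07×10^8 × 2.399×10^-6 / 0.0370 = 6927 N·m.
ω = 2π·33.5 = 210.5 rad/s, so P_max = T_max·ω = 1.458×10^6 W.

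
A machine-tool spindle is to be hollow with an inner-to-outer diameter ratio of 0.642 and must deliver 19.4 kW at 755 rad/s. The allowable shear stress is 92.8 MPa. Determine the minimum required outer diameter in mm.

11.9 mm

ω = 755 rad/s, so T = P/ω = 19.4×10³ / 755.0 = 25.70 N·m.
For a hollow shaft with d_i/d_o = 0.642: τ_max = 16T/(π d_o³ (1−k⁴)), so d_o = [16T/(π τ_allow (1−k⁴))]^(1/3) = [16·25.70/(π·9.28×10^7·0.8301)]^(1/3) = 0.01193 m.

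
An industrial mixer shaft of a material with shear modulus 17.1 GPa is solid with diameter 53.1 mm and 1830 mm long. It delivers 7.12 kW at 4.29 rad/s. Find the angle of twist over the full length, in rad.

ω = 4.29 rad/s, so T = P/ω = 7.12×10³ / 4.290 = 1660 N·m.
J = πd⁴/32 = π(0.0531)⁴/32 = 7.805×10^-7 m⁴.
θ = T·L/(G·J) = 1660 × 1.83 / (17.1×10⁹ × 7.805×10^-7) = 0.2276 rad.

0.228 rad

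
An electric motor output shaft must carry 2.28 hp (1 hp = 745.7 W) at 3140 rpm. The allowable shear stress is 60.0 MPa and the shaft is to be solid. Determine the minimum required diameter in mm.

7.60 mm

ω = 2π·3140/60 = 328.8 rad/s, so T = P/ω = 2.28×745.7 / 328.8 = 5.171 N·m.
For a solid shaft τ_max = 16T/(πd³), so d = (16T/(π τ_allow))^(1/3) = (16·5.171/(π·6.00×10^7))^(1/3) = 0.007600 m.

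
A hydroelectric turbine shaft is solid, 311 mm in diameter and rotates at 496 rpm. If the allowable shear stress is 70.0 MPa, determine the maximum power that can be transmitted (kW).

J = πd⁴/32 = π(0.311)⁴/32 = 9.184×10^-4 m⁴.
T_max = τ_allow·J/r = 7.00×10^7 × 9.184×10^-4 / 0.155 = 413400 N·m.
ω = 2π·496/60 = 51.94 rad/s, so P_max = T_max·ω = 2.147×10^7 W.

21500 kW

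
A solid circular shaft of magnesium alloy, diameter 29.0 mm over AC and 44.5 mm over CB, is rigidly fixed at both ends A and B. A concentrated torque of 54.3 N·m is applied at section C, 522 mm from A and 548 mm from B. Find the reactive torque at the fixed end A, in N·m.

8.64 N·m

Compatibility: T_A·a/J_AC = T_B·b/J_CB with T_A + T_B = T₀.
J_AC = 6.94×10^-8 m⁴, J_CB = 3.85×10^-7 m⁴, so T_A = T₀·(J_AC/a)/((J_AC/a)+(J_CB/b)) = 8.645 N·m, T_B = 45.66 N·m.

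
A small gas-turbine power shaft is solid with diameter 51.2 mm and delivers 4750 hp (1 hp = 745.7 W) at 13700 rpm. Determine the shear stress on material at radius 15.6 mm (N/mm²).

57.1 N/mm²

ω = 2π·13700/60 = 1435 rad/s, so T = P/ω = 4750×745.7 / 1435 = 2469 N·m.
J = πd⁴/32 = π(0.0512)⁴/32 = 6.747×10^-7 m⁴.
Shear stress varies linearly with radius: τ = T·r/J = 2469 × 0.0156 / 6.747×10^-7 = 5.709×10^7 Pa.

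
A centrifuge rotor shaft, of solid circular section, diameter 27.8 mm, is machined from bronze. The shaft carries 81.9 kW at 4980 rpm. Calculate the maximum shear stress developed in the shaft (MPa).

37.2 MPa

ω = 2π·4980/60 = 521.5 rad/s, so T = P/ω = 81.9×10³ / 521.5 = 157.0 N·m.
J = πd⁴/32 = π(0.0278)⁴/32 = 5.864×10^-8 m⁴.
τ_max = T·r/J = 157.0 × 0.0139 / 5.864×10^-8 = 3.723×10^7 Pa.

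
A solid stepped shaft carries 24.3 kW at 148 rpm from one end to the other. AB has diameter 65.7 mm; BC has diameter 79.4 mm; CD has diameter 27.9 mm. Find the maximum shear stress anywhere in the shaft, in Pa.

3.68e8 Pa

ω = 2π·148/60 = 15.50 rad/s, so T = P/ω = 24.3×10³ / 15.50 = 1568 N·m.
Under the same torque, τ_max = 16T/(πd³) is largest where d is smallest — segment CD (d = 27.9 mm).
τ_max = 16·1568/(π·(0.0279)³) = 3.677×10^8 Pa.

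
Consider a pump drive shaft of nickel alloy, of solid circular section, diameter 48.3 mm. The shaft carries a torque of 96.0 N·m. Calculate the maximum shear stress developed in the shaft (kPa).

J = πd⁴/32 = π(0.0483)⁴/32 = 5.343×10^-7 m⁴.
τ_max = T·r/J = 96.00 × 0.0241 / 5.343×10^-7 = 4.339×10^6 Pa.

4340 kPa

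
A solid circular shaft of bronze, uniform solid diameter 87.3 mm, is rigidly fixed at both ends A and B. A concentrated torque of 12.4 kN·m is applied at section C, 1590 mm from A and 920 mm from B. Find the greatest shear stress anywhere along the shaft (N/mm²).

60.1 N/mm²

With uniform GJ and both ends fixed, compatibility θ_AC = θ_CB gives T_A·a = T_B·b, together with T_A + T_B = T₀.
T_A = T₀·b/(a+b) = 12400·920/2510 = 4545 N·m; T_B = 7855 N·m.
τ in each portion: τ_AC = 3.48×10^7 Pa, τ_CB = 6.01×10^7 Pa; maximum is in CB.
τ_max = T_CB·r/J = 7855·0.0437/5.70×10^-6 = 6.013×10^7 Pa.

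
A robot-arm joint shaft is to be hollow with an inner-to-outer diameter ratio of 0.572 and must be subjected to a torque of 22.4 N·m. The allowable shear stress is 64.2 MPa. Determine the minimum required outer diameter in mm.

12.6 mm

For a hollow shaft with d_i/d_o = 0.572: τ_max = 16T/(π d_o³ (1−k⁴)), so d_o = [16T/(π τ_allow (1−k⁴))]^(1/3) = [16·22.40/(π·6.42×10^7·0.8930)]^(1/3) = 0.01258 m.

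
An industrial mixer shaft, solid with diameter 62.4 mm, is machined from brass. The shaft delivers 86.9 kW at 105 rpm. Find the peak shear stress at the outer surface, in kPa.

166000 kPa

ω = 2π·105/60 = 11.00 rad/s, so T = P/ω = 86.9×10³ / 11.00 = 7903 N·m.
J = πd⁴/32 = π(0.0624)⁴/32 = 1.488×10^-6 m⁴.
τ_max = T·r/J = 7903 × 0.0312 / 1.488×10^-6 = 1.657×10^8 Pa.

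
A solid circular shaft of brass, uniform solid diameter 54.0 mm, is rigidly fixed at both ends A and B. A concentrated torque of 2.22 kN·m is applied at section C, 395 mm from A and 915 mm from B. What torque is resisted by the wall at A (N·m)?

1550 N·m

With uniform GJ and both ends fixed, compatibility θ_AC = θ_CB gives T_A·a = T_B·b, together with T_A + T_B = T₀.
T_A = T₀·b/(a+b) = 2220·915/1310 = 1551 N·m; T_B = 669.4 N·m.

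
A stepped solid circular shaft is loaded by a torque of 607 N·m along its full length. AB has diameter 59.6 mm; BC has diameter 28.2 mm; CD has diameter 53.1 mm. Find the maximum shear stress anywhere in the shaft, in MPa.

138 MPa

Under the same torque, τ_max = 16T/(πd³) is largest where d is smallest — segment BC (d = 28.2 mm).
τ_max = 16·607.0/(π·(0.0282)³) = 1.379×10^8 Pa.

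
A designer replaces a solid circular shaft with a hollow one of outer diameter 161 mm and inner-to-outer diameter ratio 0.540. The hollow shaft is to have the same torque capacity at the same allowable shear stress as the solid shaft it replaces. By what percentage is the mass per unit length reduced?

24.8 %

Equal τ_max and T ⇒ the solid shaft needs d_s³ = d_o³(1−k⁴), so d_s = 161·(1−0.540⁴)^(1/3) = 156.3 mm.
Area ratio A_h/A_s = d_o²(1−k²)/d_s² = (1−k²)/(1−k⁴)^(2/3) = 0.7516.
Mass saving = 1 − 0.7516 = 24.8 %.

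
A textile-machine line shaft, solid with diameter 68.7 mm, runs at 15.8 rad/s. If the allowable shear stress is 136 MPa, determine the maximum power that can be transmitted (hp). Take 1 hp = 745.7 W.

J = πd⁴/32 = π(0.0687)⁴/32 = 2.187×10^-6 m⁴.
T_max = τ_allow·J/r = 1.36×10^8 × 2.187×10^-6 / 0.0343 = 8658 N·m.
ω = 15.8 rad/s, so P_max = T_max·ω = 1.368×10^5 W.

183 hp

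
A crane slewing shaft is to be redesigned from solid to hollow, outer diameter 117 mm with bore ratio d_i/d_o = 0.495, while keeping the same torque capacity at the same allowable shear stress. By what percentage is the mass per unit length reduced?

21.3 %

Equal τ_max and T ⇒ the solid shaft needs d_s³ = d_o³(1−k⁴), so d_s = 117·(1−0.495⁴)^(1/3) = 114.6 mm.
Area ratio A_h/A_s = d_o²(1−k²)/d_s² = (1−k²)/(1−k⁴)^(2/3) = 0.7868.
Mass saving = 1 − 0.7868 = 21.3 %.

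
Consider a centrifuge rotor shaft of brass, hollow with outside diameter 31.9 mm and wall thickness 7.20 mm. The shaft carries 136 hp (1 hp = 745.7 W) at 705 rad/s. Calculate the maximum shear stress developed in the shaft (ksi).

3.60 ksi

ω = 705 rad/s, so T = P/ω = 136×745.7 / 705.0 = 143.9 N·m.
J = π(d_o⁴ − d_i⁴)/32 = π(0.0319⁴ − 0.0175⁴)/32 = 9.246×10^-8 m⁴.
τ_max = T·r/J = 143.9 × 0.0159 / 9.246×10^-8 = 2.482×10^7 Pa.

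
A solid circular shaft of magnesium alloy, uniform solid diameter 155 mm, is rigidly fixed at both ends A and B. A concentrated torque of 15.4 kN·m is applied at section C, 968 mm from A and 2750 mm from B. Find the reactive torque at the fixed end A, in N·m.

With uniform GJ and both ends fixed, compatibility θ_AC = θ_CB gives T_A·a = T_B·b, together with T_A + T_B = T₀.
T_A = T₀·b/(a+b) = 15400·2750/3718 = 11390 N·m; T_B = 4009 N·m.

11400 N·m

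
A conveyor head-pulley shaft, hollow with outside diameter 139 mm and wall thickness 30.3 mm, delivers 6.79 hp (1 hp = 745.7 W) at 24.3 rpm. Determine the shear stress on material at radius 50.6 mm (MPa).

3.06 MPa

ω = 2π·24.3/60 = 2.545 rad/s, so T = P/ω = 6.79×745.7 / 2.545 = 1990 N·m.
J = π(d_o⁴ − d_i⁴)/32 = π(0.139⁴ − 0.0784⁴)/32 = 3.294×10^-5 m⁴.
Shear stress varies linearly with radius: τ = T·r/J = 1990 × 0.0506 / 3.294×10^-5 = 3.057×10^6 Pa.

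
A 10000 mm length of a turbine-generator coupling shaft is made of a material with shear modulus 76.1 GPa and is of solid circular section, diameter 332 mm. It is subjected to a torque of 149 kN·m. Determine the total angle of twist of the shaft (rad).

J = πd⁴/32 = π(0.332)⁴/32 = 1.193×10^-3 m⁴.
θ = T·L/(G·J) = 149000 × 10.0 / (76.1×10⁹ × 1.193×10^-3) = 0.01642 rad.

0.0164 rad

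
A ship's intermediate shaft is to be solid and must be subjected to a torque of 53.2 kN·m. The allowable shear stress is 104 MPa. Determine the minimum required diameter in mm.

138 mm

For a solid shaft τ_max = 16T/(πd³), so d = (16T/(π τ_allow))^(1/3) = (16·53200/(π·1.04×10^8))^(1/3) = 0.1376 m.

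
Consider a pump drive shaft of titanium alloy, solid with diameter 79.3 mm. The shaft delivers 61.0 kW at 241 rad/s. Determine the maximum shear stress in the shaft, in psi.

ω = 241 rad/s, so T = P/ω = 61.0×10³ / 241.0 = 253.1 N·m.
J = πd⁴/32 = π(0.0793)⁴/32 = 3.882×10^-6 m⁴.
τ_max = T·r/J = 253.1 × 0.0396 / 3.882×10^-6 = 2.585×10^6 Pa.

375 psi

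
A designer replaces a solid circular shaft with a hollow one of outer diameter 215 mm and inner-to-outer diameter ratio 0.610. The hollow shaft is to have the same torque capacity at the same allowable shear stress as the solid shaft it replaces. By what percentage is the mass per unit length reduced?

30.7 %

Equal τ_max and T ⇒ the solid shaft needs d_s³ = d_o³(1−k⁴), so d_s = 215·(1−0.610⁴)^(1/3) = 204.6 mm.
Area ratio A_h/A_s = d_o²(1−k²)/d_s² = (1−k²)/(1−k⁴)^(2/3) = 0.6935.
Mass saving = 1 − 0.6935 = 30.7 %.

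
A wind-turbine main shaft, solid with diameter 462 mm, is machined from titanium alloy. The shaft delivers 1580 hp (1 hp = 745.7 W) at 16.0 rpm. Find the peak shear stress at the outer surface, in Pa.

ω = 2π·16.0/60 = 1.676 rad/s, so T = P/ω = 1580×745.7 / 1.676 = 703200 N·m.
J = πd⁴/32 = π(0.462)⁴/32 = 4.473×10^-3 m⁴.
τ_max = T·r/J = 703200 × 0.231 / 4.473×10^-3 = 3.632×10^7 Pa.

3.63e7 Pa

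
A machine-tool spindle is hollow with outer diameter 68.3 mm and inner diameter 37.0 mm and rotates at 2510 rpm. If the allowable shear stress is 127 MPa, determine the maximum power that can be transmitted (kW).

1910 kW

J = π(d_o⁴ − d_i⁴)/32 = π(0.0683⁴ − 0.0370⁴)/32 = 1.952×10^-6 m⁴.
T_max = τ_allow·J/r = 1.27×10^8 × 1.952×10^-6 / 0.0341 = 7261 N·m.
ω = 2π·2510/60 = 262.8 rad/s, so P_max = T_max·ω = 1.908×10^6 W.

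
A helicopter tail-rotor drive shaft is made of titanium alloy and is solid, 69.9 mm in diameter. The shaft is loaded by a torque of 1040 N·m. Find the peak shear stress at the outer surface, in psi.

J = πd⁴/32 = π(0.0699)⁴/32 = 2.344×10^-6 m⁴.
τ_max = T·r/J = 1040 × 0.0350 / 2.344×10^-6 = 1.551×10^7 Pa.

2250 psi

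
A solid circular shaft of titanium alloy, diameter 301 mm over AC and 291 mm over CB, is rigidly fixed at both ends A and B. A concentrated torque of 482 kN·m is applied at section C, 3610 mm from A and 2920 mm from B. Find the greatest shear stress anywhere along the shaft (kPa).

51700 kPa

Compatibility: T_A·a/J_AC = T_B·b/J_CB with T_A + T_B = T₀.
J_AC = 8.06×10^-4 m⁴, J_CB = 7.04×10^-4 m⁴, so T_A = T₀·(J_AC/a)/((J_AC/a)+(J_CB/b)) = 231700 N·m, T_B = 250300 N·m.
τ in each portion: τ_AC = 4.33×10^7 Pa, τ_CB = 5.17×10^7 Pa; maximum is in CB.
τ_max = T_CB·r/J = 250300·0.145/7.04×10^-4 = 5.173×10^7 Pa.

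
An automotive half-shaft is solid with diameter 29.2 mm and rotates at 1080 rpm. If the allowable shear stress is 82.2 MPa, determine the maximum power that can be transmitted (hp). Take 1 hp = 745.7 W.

J = πd⁴/32 = π(0.0292)⁴/32 = 7.137×10^-8 m⁴.
T_max = τ_allow·J/r = 8.22×10^7 × 7.137×10^-8 / 0.0146 = 401.8 N·m.
ω = 2π·1080/60 = 113.1 rad/s, so P_max = T_max·ω = 4.545×10^4 W.

60.9 hp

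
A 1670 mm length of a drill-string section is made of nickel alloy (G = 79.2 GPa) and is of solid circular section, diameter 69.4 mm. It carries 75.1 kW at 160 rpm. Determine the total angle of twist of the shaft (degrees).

ω = 2π·160/60 = 16.76 rad/s, so T = P/ω = 75.1×10³ / 16.76 = 4482 N·m.
J = πd⁴/32 = π(0.0694)⁴/32 = 2.277×10^-6 m⁴.
θ = T·L/(G·J) = 4482 × 1.67 / (79.2×10⁹ × 2.277×10^-6) = 0.04150 rad.

2.38°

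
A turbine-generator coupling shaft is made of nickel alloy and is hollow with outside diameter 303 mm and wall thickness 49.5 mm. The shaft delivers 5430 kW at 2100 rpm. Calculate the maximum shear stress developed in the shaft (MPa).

5.69 MPa

ω = 2π·2100/60 = 219.9 rad/s, so T = P/ω = 5430×10³ / 219.9 = 24690 N·m.
J = π(d_o⁴ − d_i⁴)/32 = π(0.303⁴ − 0.204⁴)/32 = 6.575×10^-4 m⁴.
τ_max = T·r/J = 24690 × 0.151 / 6.575×10^-4 = 5.690×10^6 Pa.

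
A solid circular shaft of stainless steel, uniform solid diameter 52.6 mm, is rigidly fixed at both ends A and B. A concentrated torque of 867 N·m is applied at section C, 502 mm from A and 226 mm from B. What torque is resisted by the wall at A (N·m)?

With uniform GJ and both ends fixed, compatibility θ_AC = θ_CB gives T_A·a = T_B·b, together with T_A + T_B = T₀.
T_A = T₀·b/(a+b) = 867.0·226/728.0 = 269.2 N·m; T_B = 597.8 N·m.

269 N·m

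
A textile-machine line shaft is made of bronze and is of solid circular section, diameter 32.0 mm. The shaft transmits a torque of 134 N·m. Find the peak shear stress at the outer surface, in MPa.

20.8 MPa

J = πd⁴/32 = π(0.0320)⁴/32 = 1.029×10^-7 m⁴.
τ_max = T·r/J = 134.0 × 0.0160 / 1.029×10^-7 = 2.083×10^7 Pa.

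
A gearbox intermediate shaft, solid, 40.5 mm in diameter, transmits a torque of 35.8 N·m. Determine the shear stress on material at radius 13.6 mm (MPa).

1.84 MPa

J = πd⁴/32 = π(0.0405)⁴/32 = 2.641×10^-7 m⁴.
Shear stress varies linearly with radius: τ = T·r/J = 35.80 × 0.0136 / 2.641×10^-7 = 1.843×10^6 Pa.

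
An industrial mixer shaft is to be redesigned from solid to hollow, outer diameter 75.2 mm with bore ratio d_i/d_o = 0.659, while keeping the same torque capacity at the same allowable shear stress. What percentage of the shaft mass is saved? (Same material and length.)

Equal τ_max and T ⇒ the solid shaft needs d_s³ = d_o³(1−k⁴), so d_s = 75.2·(1−0.659⁴)^(1/3) = 70.14 mm.
Area ratio A_h/A_s = d_o²(1−k²)/d_s² = (1−k²)/(1−k⁴)^(2/3) = 0.6503.
Mass saving = 1 − 0.6503 = 35.0 %.

35.0 %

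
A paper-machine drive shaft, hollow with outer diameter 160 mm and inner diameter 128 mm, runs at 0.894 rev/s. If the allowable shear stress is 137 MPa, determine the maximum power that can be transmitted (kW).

365 kW

J = π(d_o⁴ − d_i⁴)/32 = π(0.160⁴ − 0.128⁴)/32 = 3.799×10^-5 m⁴.
T_max = τ_allow·J/r = 1.37×10^8 × 3.799×10^-5 / 0.0800 = 65050 N·m.
ω = 2π·0.894 = 5.617 rad/s, so P_max = T_max·ω = 3.654×10^5 W.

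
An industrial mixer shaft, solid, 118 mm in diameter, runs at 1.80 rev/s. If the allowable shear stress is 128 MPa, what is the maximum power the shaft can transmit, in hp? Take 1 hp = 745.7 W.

626 hp

J = πd⁴/32 = π(0.118)⁴/32 = 1.903×10^-5 m⁴.
T_max = τ_allow·J/r = 1.28×10^8 × 1.903×10^-5 / 0.0590 = 41290 N·m.
ω = 2π·1.80 = 11.31 rad/s, so P_max = T_max·ω = 4.670×10^5 W.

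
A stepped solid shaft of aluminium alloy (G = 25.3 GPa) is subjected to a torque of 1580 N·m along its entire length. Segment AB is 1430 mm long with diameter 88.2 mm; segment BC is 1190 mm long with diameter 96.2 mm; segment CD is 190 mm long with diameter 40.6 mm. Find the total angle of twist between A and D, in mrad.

J_AB = π(0.0882)⁴/32 = 5.94×10^-6 m⁴; J_BC = π(0.0962)⁴/32 = 8.41×10^-6 m⁴; J_CD = π(0.0406)⁴/32 = 2.67×10^-7 m⁴.
θ = (T/G)·Σ L_i/J_i = (1580/25.3×10⁹)·(1.43/5.94×10^-6 + 1.19/8.41×10^-6 + 0.190/2.67×10^-7) = 0.06835 rad.

68.4 mrad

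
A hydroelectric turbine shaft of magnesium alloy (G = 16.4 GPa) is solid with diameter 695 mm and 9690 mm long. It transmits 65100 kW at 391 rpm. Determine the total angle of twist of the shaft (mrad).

ω = 2π·391/60 = 40.95 rad/s, so T = P/ω = 65100×10³ / 40.95 = 1.590e6 N·m.
J = πd⁴/32 = π(0.695)⁴/32 = 0.02291 m⁴.
θ = T·L/(G·J) = 1.590e6 × 9.69 / (16.4×10⁹ × 0.02291) = 0.04101 rad.

41.0 mrad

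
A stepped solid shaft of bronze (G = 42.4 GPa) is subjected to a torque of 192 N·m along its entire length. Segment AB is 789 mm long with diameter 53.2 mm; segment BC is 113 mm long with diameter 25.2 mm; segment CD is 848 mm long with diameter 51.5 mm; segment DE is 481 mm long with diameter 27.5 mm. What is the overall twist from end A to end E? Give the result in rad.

J_AB = π(0.0532)⁴/32 = 7.86×10^-7 m⁴; J_BC = π(0.0252)⁴/32 = 3.96×10^-8 m⁴; J_CD = π(0.0515)⁴/32 = 6.91×10^-7 m⁴; J_DE = π(0.0275)⁴/32 = 5.61×10^-8 m⁴.
θ = (T/G)·Σ L_i/J_i = (192.0/42.4×10⁹)·(0.789/7.86×10^-7 + 0.113/3.96×10^-8 + 0.848/6.91×10^-7 + 0.481/5.61×10^-8) = 0.06182 rad.

0.0618 rad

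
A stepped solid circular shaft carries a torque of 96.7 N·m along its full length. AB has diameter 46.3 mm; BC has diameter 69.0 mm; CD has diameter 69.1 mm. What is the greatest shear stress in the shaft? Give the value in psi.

720 psi

Under the same torque, τ_max = 16T/(πd³) is largest where d is smallest — segment AB (d = 46.3 mm).
τ_max = 16·96.70/(π·(0.0463)³) = 4.962×10^6 Pa.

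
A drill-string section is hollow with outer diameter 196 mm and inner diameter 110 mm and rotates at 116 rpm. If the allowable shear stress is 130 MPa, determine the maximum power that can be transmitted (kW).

J = π(d_o⁴ − d_i⁴)/32 = π(0.196⁴ − 0.110⁴)/32 = 1.305×10^-4 m⁴.
T_max = τ_allow·J/r = 1.30×10^8 × 1.305×10^-4 / 0.0980 = 173100 N·m.
ω = 2π·116/60 = 12.15 rad/s, so P_max = T_max·ω = 2.103×10^6 W.

2100 kW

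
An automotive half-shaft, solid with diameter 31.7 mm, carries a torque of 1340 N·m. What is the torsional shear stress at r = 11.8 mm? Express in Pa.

1.59e8 Pa

J = πd⁴/32 = π(0.0317)⁴/32 = 9.914×10^-8 m⁴.
Shear stress varies linearly with radius: τ = T·r/J = 1340 × 0.0118 / 9.914×10^-8 = 1.595×10^8 Pa.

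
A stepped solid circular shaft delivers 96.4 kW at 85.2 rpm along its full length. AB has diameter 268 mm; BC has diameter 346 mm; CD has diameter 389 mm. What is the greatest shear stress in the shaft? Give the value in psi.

ω = 2π·85.2/60 = 8.922 rad/s, so T = P/ω = 96.4×10³ / 8.922 = 10800 N·m.
Under the same torque, τ_max = 16T/(πd³) is largest where d is smallest — segment AB (d = 268 mm).
τ_max = 16·10800/(π·(0.268)³) = 2.859×10^6 Pa.

415 psi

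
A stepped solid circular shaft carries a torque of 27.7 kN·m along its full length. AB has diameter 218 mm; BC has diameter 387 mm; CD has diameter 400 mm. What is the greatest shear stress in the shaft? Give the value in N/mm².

Under the same torque, τ_max = 16T/(πd³) is largest where d is smallest — segment AB (d = 218 mm).
τ_max = 16·27700/(π·(0.218)³) = 1.362×10^7 Pa.

13.6 N/mm²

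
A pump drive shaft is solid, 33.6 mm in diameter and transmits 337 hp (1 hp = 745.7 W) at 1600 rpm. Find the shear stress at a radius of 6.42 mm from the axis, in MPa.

77.0 MPa

ω = 2π·1600/60 = 167.6 rad/s, so T = P/ω = 337×745.7 / 167.6 = 1500 N·m.
J = πd⁴/32 = π(0.0336)⁴/32 = 1.251×10^-7 m⁴.
Shear stress varies linearly with radius: τ = T·r/J = 1500 × 0.00642 / 1.251×10^-7 = 7.695×10^7 Pa.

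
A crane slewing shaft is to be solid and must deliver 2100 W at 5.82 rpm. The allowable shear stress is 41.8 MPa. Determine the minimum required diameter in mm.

74.9 mm

ω = 2π·5.82/60 = 0.6095 rad/s, so T = P/ω = 2100 / 0.6095 = 3446 N·m.
For a solid shaft τ_max = 16T/(πd³), so d = (16T/(π τ_allow))^(1/3) = (16·3446/(π·4.18×10^7))^(1/3) = 0.07488 m.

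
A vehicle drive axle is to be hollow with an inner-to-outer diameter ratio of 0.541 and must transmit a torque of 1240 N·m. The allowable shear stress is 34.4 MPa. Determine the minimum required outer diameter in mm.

58.6 mm

For a hollow shaft with d_i/d_o = 0.541: τ_max = 16T/(π d_o³ (1−k⁴)), so d_o = [16T/(π τ_allow (1−k⁴))]^(1/3) = [16·1240/(π·3.44×10^7·0.9143)]^(1/3) = 0.05856 m.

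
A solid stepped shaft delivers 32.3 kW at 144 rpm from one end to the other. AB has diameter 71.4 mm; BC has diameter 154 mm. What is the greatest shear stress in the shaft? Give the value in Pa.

ω = 2π·144/60 = 15.08 rad/s, so T = P/ω = 32.3×10³ / 15.08 = 2142 N·m.
Under the same torque, τ_max = 16T/(πd³) is largest where d is smallest — segment AB (d = 71.4 mm).
τ_max = 16·2142/(π·(0.0714)³) = 2.997×10^7 Pa.

3.00e7 Pa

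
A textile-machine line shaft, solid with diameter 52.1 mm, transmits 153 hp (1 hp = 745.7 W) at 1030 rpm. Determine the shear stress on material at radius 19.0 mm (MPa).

27.8 MPa

ω = 2π·1030/60 = 107.9 rad/s, so T = P/ω = 153×745.7 / 107.9 = 1058 N·m.
J = πd⁴/32 = π(0.0521)⁴/32 = 7.234×10^-7 m⁴.
Shear stress varies linearly with radius: τ = T·r/J = 1058 × 0.0190 / 7.234×10^-7 = 2.778×10^7 Pa.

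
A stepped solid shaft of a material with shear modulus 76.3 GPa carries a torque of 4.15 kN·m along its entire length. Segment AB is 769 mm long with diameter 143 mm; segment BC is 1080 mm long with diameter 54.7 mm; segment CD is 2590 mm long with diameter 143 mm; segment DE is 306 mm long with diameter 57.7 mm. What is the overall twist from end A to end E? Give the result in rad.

J_AB = π(0.143)⁴/32 = 4.11×10^-5 m⁴; J_BC = π(0.0547)⁴/32 = 8.79×10^-7 m⁴; J_CD = π(0.143)⁴/32 = 4.11×10^-5 m⁴; J_DE = π(0.0577)⁴/32 = 1.09×10^-6 m⁴.
θ = (T/G)·Σ L_i/J_i = (4150/76.3×10⁹)·(0.769/4.11×10^-5 + 1.08/8.79×10^-7 + 2.59/4.11×10^-5 + 0.306/1.09×10^-6) = 0.08658 rad.

0.0866 rad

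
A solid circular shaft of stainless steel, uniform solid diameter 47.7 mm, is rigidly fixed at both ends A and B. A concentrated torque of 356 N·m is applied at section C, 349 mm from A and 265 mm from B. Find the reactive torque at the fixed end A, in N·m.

With uniform GJ and both ends fixed, compatibility θ_AC = θ_CB gives T_A·a = T_B·b, together with T_A + T_B = T₀.
T_A = T₀·b/(a+b) = 356.0·265/614.0 = 153.6 N·m; T_B = 202.4 N·m.

154 N·m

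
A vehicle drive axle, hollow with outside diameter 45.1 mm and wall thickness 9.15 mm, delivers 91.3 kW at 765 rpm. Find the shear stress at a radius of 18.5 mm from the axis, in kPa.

59300 kPa

ω = 2π·765/60 = 80.11 rad/s, so T = P/ω = 91.3×10³ / 80.11 = 1140 N·m.
J = π(d_o⁴ − d_i⁴)/32 = π(0.0451⁴ − 0.0268⁴)/32 = 3.555×10^-7 m⁴.
Shear stress varies linearly with radius: τ = T·r/J = 1140 × 0.0185 / 3.555×10^-7 = 5.930×10^7 Pa.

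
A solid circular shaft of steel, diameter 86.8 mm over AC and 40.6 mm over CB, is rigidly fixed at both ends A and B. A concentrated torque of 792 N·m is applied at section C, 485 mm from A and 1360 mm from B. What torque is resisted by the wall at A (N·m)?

779 N·m

Compatibility: T_A·a/J_AC = T_B·b/J_CB with T_A + T_B = T₀.
J_AC = 5.57×10^-6 m⁴, J_CB = 2.67×10^-7 m⁴, so T_A = T₀·(J_AC/a)/((J_AC/a)+(J_CB/b)) = 778.7 N·m, T_B = 13.29 N·m.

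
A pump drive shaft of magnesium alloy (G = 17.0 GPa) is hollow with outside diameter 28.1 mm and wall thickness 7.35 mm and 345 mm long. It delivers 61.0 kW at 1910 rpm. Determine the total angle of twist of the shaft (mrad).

ω = 2π·1910/60 = 200.0 rad/s, so T = P/ω = 61.0×10³ / 200.0 = 305.0 N·m.
J = π(d_o⁴ − d_i⁴)/32 = π(0.0281⁴ − 0.0134⁴)/32 = 5.805×10^-8 m⁴.
θ = T·L/(G·J) = 305.0 × 0.345 / (17.0×10⁹ × 5.805×10^-8) = 0.1066 rad.

107 mrad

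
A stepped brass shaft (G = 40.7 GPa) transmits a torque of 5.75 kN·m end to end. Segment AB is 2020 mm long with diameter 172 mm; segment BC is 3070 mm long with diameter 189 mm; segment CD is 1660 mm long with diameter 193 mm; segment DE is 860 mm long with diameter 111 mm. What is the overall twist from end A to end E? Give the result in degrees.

0.954°

J_AB = π(0.172)⁴/32 = 8.59×10^-5 m⁴; J_BC = π(0.189)⁴/32 = 1.25×10^-4 m⁴; J_CD = π(0.193)⁴/32 = 1.36×10^-4 m⁴; J_DE = π(0.111)⁴/32 = 1.49×10^-5 m⁴.
θ = (T/G)·Σ L_i/J_i = (5750/40.7×10⁹)·(2.02/8.59×10^-5 + 3.07/1.25×10^-4 + 1.66/1.36×10^-4 + 0.860/1.49×10^-5) = 0.01666 rad.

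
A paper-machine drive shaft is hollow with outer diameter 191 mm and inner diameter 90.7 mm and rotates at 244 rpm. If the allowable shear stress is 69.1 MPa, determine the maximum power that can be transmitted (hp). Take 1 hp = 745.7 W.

3070 hp

J = π(d_o⁴ − d_i⁴)/32 = π(0.191⁴ − 0.0907⁴)/32 = 1.240×10^-4 m⁴.
T_max = τ_allow·J/r = 6.91×10^7 × 1.240×10^-4 / 0.0955 = 89730 N·m.
ω = 2π·244/60 = 25.55 rad/s, so P_max = T_max·ω = 2.293×10^6 W.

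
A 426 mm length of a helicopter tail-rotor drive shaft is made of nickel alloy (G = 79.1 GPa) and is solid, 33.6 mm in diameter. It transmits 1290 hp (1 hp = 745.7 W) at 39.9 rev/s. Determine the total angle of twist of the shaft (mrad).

165 mrad

ω = 2π·39.9 = 250.7 rad/s, so T = P/ω = 1290×745.7 / 250.7 = 3837 N·m.
J = πd⁴/32 = π(0.0336)⁴/32 = 1.251×10^-7 m⁴.
θ = T·L/(G·J) = 3837 × 0.426 / (79.1×10⁹ × 1.251×10^-7) = 0.1651 rad.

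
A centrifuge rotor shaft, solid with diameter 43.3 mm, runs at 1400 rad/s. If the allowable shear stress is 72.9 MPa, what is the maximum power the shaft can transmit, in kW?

J = πd⁴/32 = π(0.0433)⁴/32 = 3.451×10^-7 m⁴.
T_max = τ_allow·J/r = 7.29×10^7 × 3.451×10^-7 / 0.0216 = 1162 N·m.
ω = 1400 rad/s, so P_max = T_max·ω = 1.627×10^6 W.

1630 kW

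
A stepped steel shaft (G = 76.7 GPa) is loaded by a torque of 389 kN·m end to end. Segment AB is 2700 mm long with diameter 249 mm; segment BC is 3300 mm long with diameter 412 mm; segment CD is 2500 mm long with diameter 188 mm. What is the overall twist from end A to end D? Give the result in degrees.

J_AB = π(0.249)⁴/32 = 3.77×10^-4 m⁴; J_BC = π(0.412)⁴/32 = 2.83×10^-3 m⁴; J_CD = π(0.188)⁴/32 = 1.23×10^-4 m⁴.
θ = (T/G)·Σ L_i/J_i = (389000/76.7×10⁹)·(2.70/3.77×10^-4 + 3.30/2.83×10^-3 + 2.50/1.23×10^-4) = 0.1456 rad.

8.34°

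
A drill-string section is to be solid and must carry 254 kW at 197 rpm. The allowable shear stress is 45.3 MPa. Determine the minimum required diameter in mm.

ω = 2π·197/60 = 20.63 rad/s, so T = P/ω = 254×10³ / 20.63 = 12310 N·m.
For a solid shaft τ_max = 16T/(πd³), so d = (16T/(π τ_allow))^(1/3) = (16·12310/(π·4.53×10^7))^(1/3) = 0.1114 m.

111 mm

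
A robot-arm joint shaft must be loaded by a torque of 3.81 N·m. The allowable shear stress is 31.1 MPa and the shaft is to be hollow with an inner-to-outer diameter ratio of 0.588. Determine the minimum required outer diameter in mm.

8.92 mm

For a hollow shaft with d_i/d_o = 0.588: τ_max = 16T/(π d_o³ (1−k⁴)), so d_o = [16T/(π τ_allow (1−k⁴))]^(1/3) = [16·3.810/(π·3.11×10^7·0.8805)]^(1/3) = 0.008915 m.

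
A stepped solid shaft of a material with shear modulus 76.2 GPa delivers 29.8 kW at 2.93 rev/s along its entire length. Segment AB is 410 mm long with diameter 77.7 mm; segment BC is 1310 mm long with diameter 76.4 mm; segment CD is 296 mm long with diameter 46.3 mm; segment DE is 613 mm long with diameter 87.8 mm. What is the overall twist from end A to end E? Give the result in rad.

ω = 2π·2.93 = 18.41 rad/s, so T = P/ω = 29.8×10³ / 18.41 = 1619 N·m.
J_AB = π(0.0777)⁴/32 = 3.58×10^-6 m⁴; J_BC = π(0.0764)⁴/32 = 3.34×10^-6 m⁴; J_CD = π(0.0463)⁴/32 = 4.51×10^-7 m⁴; J_DE = π(0.0878)⁴/32 = 5.83×10^-6 m⁴.
θ = (T/G)·Σ L_i/J_i = (1619/76.2×10⁹)·(0.410/3.58×10^-6 + 1.31/3.34×10^-6 + 0.296/4.51×10^-7 + 0.613/5.83×10^-6) = 0.02692 rad.

0.0269 rad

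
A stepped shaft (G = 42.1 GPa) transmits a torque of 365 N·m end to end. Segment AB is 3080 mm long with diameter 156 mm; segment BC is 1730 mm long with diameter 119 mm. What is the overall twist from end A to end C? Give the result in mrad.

J_AB = π(0.156)⁴/32 = 5.81×10^-5 m⁴; J_BC = π(0.119)⁴/32 = 1.97×10^-5 m⁴.
θ = (T/G)·Σ L_i/J_i = (365.0/42.1×10⁹)·(3.08/5.81×10^-5 + 1.73/1.97×10^-5) = 1.221×10^-3 rad.

1.22 mrad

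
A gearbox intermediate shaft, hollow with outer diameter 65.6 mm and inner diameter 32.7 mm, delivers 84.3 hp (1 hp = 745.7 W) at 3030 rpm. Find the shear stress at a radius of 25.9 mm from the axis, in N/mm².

3.01 N/mm²

ω = 2π·3030/60 = 317.3 rad/s, so T = P/ω = 84.3×745.7 / 317.3 = 198.1 N·m.
J = π(d_o⁴ − d_i⁴)/32 = π(0.0656⁴ − 0.0327⁴)/32 = 1.706×10^-6 m⁴.
Shear stress varies linearly with radius: τ = T·r/J = 198.1 × 0.0259 / 1.706×10^-6 = 3.008×10^6 Pa.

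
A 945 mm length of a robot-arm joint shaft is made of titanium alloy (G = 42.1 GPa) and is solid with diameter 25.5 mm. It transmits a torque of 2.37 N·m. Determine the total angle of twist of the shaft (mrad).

J = πd⁴/32 = π(0.0255)⁴/32 = 4.151×10^-8 m⁴.
θ = T·L/(G·J) = 2.370 × 0.945 / (42.1×10⁹ × 4.151×10^-8) = 1.282×10^-3 rad.

1.28 mrad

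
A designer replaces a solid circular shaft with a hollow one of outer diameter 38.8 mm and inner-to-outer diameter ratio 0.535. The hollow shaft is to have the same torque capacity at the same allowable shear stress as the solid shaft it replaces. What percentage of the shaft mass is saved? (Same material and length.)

Equal τ_max and T ⇒ the solid shaft needs d_s³ = d_o³(1−k⁴), so d_s = 38.8·(1−0.535⁴)^(1/3) = 37.71 mm.
Area ratio A_h/A_s = d_o²(1−k²)/d_s² = (1−k²)/(1−k⁴)^(2/3) = 0.7556.
Mass saving = 1 − 0.7556 = 24.4 %.

24.4 %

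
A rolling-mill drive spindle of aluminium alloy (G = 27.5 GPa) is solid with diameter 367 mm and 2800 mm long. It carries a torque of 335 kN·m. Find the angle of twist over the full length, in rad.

0.0192 rad

J = πd⁴/32 = π(0.367)⁴/32 = 1.781×10^-3 m⁴.
θ = T·L/(G·J) = 335000 × 2.80 / (27.5×10⁹ × 1.781×10^-3) = 0.01915 rad.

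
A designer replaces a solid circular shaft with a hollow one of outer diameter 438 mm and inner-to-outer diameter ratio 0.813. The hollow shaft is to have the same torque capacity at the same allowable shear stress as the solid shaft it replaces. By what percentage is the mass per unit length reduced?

Equal τ_max and T ⇒ the solid shaft needs d_s³ = d_o³(1−k⁴), so d_s = 438·(1−0.813⁴)^(1/3) = 361.7 mm.
Area ratio A_h/A_s = d_o²(1−k²)/d_s² = (1−k²)/(1−k⁴)^(2/3) = 0.4972.
Mass saving = 1 − 0.4972 = 50.3 %.

50.3 %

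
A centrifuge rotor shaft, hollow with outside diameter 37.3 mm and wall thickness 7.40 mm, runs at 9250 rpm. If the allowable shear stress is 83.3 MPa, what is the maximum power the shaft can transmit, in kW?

J = π(d_o⁴ − d_i⁴)/32 = π(0.0373⁴ − 0.0225⁴)/32 = 1.649×10^-7 m⁴.
T_max = τ_allow·J/r = 8.33×10^7 × 1.649×10^-7 / 0.0186 = 736.4 N·m.
ω = 2π·9250/60 = 968.7 rad/s, so P_max = T_max·ω = 7.133×10^5 W.

713 kW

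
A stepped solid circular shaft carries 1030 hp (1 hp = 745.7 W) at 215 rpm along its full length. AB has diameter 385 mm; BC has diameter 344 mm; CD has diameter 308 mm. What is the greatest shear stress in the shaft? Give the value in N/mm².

5.95 N/mm²

ω = 2π·215/60 = 22.51 rad/s, so T = P/ω = 1030×745.7 / 22.51 = 34110 N·m.
Under the same torque, τ_max = 16T/(πd³) is largest where d is smallest — segment CD (d = 308 mm).
τ_max = 16·34110/(π·(0.308)³) = 5.946×10^6 Pa.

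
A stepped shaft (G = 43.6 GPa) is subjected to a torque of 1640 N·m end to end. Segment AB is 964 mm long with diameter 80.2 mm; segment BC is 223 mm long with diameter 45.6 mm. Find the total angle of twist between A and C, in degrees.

J_AB = π(0.0802)⁴/32 = 4.06×10^-6 m⁴; J_BC = π(0.0456)⁴/32 = 4.24×10^-7 m⁴.
θ = (T/G)·Σ L_i/J_i = (1640/43.6×10⁹)·(0.964/4.06×10^-6 + 0.223/4.24×10^-7) = 0.02869 rad.

1.64°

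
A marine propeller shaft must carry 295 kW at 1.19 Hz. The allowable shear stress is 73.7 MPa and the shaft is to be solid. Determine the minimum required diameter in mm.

140 mm

ω = 2π·1.19 = 7.477 rad/s, so T = P/ω = 295×10³ / 7.477 = 39450 N·m.
For a solid shaft τ_max = 16T/(πd³), so d = (16T/(π τ_allow))^(1/3) = (16·39450/(π·7.37×10^7))^(1/3) = 0.1397 m.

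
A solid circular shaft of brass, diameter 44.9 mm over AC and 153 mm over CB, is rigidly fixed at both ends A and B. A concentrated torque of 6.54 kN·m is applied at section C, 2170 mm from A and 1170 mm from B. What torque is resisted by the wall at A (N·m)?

26.0 N·m

Compatibility: T_A·a/J_AC = T_B·b/J_CB with T_A + T_B = T₀.
J_AC = 3.99×10^-7 m⁴, J_CB = 5.38×10^-5 m⁴, so T_A = T₀·(J_AC/a)/((J_AC/a)+(J_CB/b)) = 26.05 N·m, T_B = 6514 N·m.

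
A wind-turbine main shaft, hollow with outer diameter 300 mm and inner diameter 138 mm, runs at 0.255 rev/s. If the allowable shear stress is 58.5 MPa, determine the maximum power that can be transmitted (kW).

475 kW

J = π(d_o⁴ − d_i⁴)/32 = π(0.300⁴ − 0.138⁴)/32 = 7.596×10^-4 m⁴.
T_max = τ_allow·J/r = 5.85×10^7 × 7.596×10^-4 / 0.150 = 296200 N·m.
ω = 2π·0.255 = 1.602 rad/s, so P_max = T_max·ω = 4.747×10^5 W.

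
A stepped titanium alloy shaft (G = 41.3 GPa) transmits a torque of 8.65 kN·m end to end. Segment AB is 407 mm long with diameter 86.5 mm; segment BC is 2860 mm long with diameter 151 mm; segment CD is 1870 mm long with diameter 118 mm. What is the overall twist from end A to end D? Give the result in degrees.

J_AB = π(0.0865)⁴/32 = 5.50×10^-6 m⁴; J_BC = π(0.151)⁴/32 = 5.10×10^-5 m⁴; J_CD = π(0.118)⁴/32 = 1.90×10^-5 m⁴.
θ = (T/G)·Σ L_i/J_i = (8650/41.3×10⁹)·(0.407/5.50×10^-6 + 2.86/5.10×10^-5 + 1.87/1.90×10^-5) = 0.04782 rad.

2.74°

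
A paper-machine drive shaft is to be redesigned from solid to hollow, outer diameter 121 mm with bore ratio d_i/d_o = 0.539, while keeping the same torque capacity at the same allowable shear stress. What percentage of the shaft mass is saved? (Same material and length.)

Equal τ_max and T ⇒ the solid shaft needs d_s³ = d_o³(1−k⁴), so d_s = 121·(1−0.539⁴)^(1/3) = 117.5 mm.
Area ratio A_h/A_s = d_o²(1−k²)/d_s² = (1−k²)/(1−k⁴)^(2/3) = 0.7524.
Mass saving = 1 − 0.7524 = 24.8 %.

24.8 %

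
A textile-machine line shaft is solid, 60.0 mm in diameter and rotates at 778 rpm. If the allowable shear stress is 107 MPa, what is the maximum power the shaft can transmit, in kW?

J = πd⁴/32 = π(0.0600)⁴/32 = 1.272×10^-6 m⁴.
T_max = τ_allow·J/r = 1.07×10^8 × 1.272×10^-6 / 0.0300 = 4538 N·m.
ω = 2π·778/60 = 81.47 rad/s, so P_max = T_max·ω = 3.697×10^5 W.

370 kW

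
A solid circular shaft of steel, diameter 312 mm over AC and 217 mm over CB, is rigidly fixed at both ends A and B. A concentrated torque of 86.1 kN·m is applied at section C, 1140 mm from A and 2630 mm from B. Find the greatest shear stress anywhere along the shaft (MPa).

Compatibility: T_A·a/J_AC = T_B·b/J_CB with T_A + T_B = T₀.
J_AC = 9.30×10^-4 m⁴, J_CB = 2.18×10^-4 m⁴, so T_A = T₀·(J_AC/a)/((J_AC/a)+(J_CB/b)) = 78170 N·m, T_B = 7929 N·m.
τ in each portion: τ_AC = 1.31×10^7 Pa, τ_CB = 3.95×10^6 Pa; maximum is in AC.
τ_max = T_AC·r/J = 78170·0.156/9.30×10^-4 = 1.311×10^7 Pa.

13.1 MPa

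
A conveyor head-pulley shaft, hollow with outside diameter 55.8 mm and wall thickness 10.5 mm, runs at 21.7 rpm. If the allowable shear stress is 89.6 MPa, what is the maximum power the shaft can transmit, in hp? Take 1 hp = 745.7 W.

7.91 hp

J = π(d_o⁴ − d_i⁴)/32 = π(0.0558⁴ − 0.0348⁴)/32 = 8.078×10^-7 m⁴.
T_max = τ_allow·J/r = 8.96×10^7 × 8.078×10^-7 / 0.0279 = 2594 N·m.
ω = 2π·21.7/60 = 2.272 rad/s, so P_max = T_max·ω = 5895 W.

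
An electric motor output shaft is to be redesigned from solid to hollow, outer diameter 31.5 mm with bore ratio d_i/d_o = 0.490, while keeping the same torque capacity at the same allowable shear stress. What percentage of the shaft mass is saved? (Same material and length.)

20.9 %

Equal τ_max and T ⇒ the solid shaft needs d_s³ = d_o³(1−k⁴), so d_s = 31.5·(1−0.490⁴)^(1/3) = 30.88 mm.
Area ratio A_h/A_s = d_o²(1−k²)/d_s² = (1−k²)/(1−k⁴)^(2/3) = 0.7906.
Mass saving = 1 − 0.7906 = 20.9 %.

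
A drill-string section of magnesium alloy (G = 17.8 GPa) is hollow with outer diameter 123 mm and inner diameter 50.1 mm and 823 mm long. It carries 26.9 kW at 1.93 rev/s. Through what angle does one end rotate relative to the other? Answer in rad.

0.00469 rad

ω = 2π·1.93 = 12.13 rad/s, so T = P/ω = 26.9×10³ / 12.13 = 2218 N·m.
J = π(d_o⁴ − d_i⁴)/32 = π(0.123⁴ − 0.0501⁴)/32 = 2.185×10^-5 m⁴.
θ = T·L/(G·J) = 2218 × 0.823 / (17.8×10⁹ × 2.185×10^-5) = 4.693×10^-3 rad.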